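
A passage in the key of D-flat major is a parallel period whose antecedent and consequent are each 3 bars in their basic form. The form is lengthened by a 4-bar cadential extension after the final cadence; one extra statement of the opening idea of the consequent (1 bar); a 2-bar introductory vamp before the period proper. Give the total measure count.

13 measures

Basic parallel period: 3 + 3 = 6 bars.
6 (basic form) + 4 (cadential extension) + 1 (extra statement) + 2 (introduction) = 13.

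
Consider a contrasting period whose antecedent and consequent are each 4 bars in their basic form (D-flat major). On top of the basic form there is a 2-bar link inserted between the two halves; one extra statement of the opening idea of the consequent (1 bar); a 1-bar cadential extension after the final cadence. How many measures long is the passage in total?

Basic contrasting period: 4 + 4 = 8 bars.
8 (basic form) + 2 (link) + 1 (extra statement) + 1 (cadential extension) = 12.

12 measures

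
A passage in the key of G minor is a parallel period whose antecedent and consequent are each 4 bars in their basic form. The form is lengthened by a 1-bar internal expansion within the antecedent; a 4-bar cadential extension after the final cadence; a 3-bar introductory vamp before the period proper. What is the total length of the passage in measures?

16 measures

Basic parallel period: 4 + 4 = 8 bars.
8 (basic form) + 1 (internal expansion) + 4 (cadential extension) + 3 (introduction) = 16.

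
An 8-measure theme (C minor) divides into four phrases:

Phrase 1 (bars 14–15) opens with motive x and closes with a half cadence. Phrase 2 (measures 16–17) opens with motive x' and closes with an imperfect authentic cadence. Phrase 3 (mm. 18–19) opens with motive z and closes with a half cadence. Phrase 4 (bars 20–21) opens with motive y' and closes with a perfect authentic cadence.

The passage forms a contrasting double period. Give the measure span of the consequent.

measures 18–21

In a double period the first pair of phrases (ending imperfect authentic cadence) is the large antecedent and the second pair (ending perfect authentic cadence) is the large consequent; the consequent is measures 18–21.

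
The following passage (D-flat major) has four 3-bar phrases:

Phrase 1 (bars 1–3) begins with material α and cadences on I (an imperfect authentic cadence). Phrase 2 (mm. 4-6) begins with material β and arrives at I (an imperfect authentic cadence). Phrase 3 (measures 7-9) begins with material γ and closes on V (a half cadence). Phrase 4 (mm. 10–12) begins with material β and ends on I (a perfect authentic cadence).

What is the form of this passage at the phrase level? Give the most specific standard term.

Four phrases in two halves: the first half (bars 1–6) ends with an imperfect authentic cadence, the second (mm. 7-12) with a perfect authentic cadence — a large antecedent–consequent pair, i.e. a double period.
Phrase 3 begins with different material from phrase 1, making it contrasting.

contrasting double period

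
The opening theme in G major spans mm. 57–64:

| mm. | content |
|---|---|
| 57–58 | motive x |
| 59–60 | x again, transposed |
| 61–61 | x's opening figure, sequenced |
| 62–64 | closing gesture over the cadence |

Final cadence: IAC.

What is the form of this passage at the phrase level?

sentence

Basic idea (mm. 57–58) + its repetition (mm. 59–60) form the presentation; fragmentation and cadence (mm. 61–64) form the continuation — the 8-bar whole is a sentence.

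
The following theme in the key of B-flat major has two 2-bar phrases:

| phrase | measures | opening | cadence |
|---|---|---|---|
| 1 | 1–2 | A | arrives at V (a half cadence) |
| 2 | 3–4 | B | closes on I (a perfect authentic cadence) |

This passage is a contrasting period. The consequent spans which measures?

The antecedent is the phrase ending with the weaker cadence (half cadence, phrase 1) and the consequent the one ending more conclusively (perfect authentic cadence, phrase 2); the consequent is bars 3–4.

measures 3–4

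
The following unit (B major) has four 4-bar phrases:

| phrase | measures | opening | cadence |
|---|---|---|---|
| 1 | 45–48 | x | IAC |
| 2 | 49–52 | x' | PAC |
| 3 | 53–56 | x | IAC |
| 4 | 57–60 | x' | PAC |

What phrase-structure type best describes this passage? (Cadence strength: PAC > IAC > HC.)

repeated period

The cadence pattern IAC–PAC–IAC–PAC is weak–strong twice, and phrases 3–4 restate phrases 1–2: a period heard twice, not a double period (which would end weakly at phrase 2).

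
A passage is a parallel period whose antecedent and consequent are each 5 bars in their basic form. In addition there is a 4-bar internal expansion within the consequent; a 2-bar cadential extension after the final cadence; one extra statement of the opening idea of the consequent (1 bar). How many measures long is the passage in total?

Basic parallel period: 5 + 5 = 10 bars.
10 (basic form) + 4 (internal expansion) + 2 (cadential extension) + 1 (extra statement) = 17.

17 measures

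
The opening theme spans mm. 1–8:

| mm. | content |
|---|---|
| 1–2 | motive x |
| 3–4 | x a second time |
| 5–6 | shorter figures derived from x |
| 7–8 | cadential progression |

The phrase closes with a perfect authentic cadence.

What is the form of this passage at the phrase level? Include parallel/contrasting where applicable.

sentence

Basic idea (mm. 1-2) + its repetition (measures 3-4) form the presentation; fragmentation and cadence (mm. 5–8) form the continuation — the 8-bar whole is a sentence.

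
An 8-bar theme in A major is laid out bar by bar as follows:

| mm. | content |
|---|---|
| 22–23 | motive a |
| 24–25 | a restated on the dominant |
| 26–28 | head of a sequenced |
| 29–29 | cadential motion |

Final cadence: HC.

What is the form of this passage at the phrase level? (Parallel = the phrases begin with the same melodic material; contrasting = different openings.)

sentence

Basic idea (mm. 22-23) + its repetition (mm. 24–25) form the presentation; fragmentation and cadence (mm. 26–29) form the continuation — the 8-bar whole is a sentence.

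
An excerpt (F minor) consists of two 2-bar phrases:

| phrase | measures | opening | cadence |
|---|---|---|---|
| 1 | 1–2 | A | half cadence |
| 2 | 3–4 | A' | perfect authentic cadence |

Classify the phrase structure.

Phrase 1 ends with a half cadence (weaker) and phrase 2 with a perfect authentic cadence (stronger): antecedent + consequent = a period.
The two phrases open with the same material (A / A'), so the period is parallel.

parallel period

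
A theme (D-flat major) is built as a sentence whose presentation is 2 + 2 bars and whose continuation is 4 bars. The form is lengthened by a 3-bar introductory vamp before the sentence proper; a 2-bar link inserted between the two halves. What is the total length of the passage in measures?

Basic sentence: 2 + 2 + 4 = 8 bars.
8 (basic form) + 3 (introduction) + 2 (link) = 13.

13 measures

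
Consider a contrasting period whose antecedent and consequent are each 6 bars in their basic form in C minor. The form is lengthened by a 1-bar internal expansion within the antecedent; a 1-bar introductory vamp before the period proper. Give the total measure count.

14 measures

Basic contrasting period: 6 + 6 = 12 bars.
12 (basic form) + 1 (internal expansion) + 1 (introduction) = 14.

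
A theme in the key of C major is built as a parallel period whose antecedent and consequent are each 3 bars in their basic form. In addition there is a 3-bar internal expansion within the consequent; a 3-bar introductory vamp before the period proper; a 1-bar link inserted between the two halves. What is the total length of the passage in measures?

13 measures

Basic parallel period: 3 + 3 = 6 bars.
6 (basic form) + 3 (internal expansion) + 3 (introduction) + 1 (link) = 13.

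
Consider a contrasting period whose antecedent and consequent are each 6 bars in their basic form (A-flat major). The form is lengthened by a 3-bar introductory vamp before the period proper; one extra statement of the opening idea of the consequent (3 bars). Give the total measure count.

18 measures

Basic contrasting period: 6 + 6 = 12 bars.
12 (basic form) + 3 (introduction) + 3 (extra statement) = 18.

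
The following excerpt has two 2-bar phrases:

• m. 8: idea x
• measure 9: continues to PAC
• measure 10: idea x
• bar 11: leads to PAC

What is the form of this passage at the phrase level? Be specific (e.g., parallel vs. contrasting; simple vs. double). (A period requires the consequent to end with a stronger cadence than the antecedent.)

Both phrases have the same opening (x) and the same cadence (perfect authentic cadence): the second is a restatement, not a consequent, so this is a repeated phrase rather than a period.

repeated phrase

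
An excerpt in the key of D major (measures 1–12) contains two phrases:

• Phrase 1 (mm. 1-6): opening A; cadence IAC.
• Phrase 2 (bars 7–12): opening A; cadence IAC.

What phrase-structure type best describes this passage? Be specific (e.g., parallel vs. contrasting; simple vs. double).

repeated phrase

Both phrases have the same opening (A) and the same cadence (imperfect authentic cadence): the second is a restatement, not a consequent, so this is a repeated phrase rather than a period.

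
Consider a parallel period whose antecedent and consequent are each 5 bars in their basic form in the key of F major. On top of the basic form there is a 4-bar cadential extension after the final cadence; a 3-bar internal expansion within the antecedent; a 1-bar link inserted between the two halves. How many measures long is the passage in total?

Basic parallel period: 5 + 5 = 10 bars.
10 (basic form) + 4 (cadential extension) + 3 (internal expansion) + 1 (link) = 18.

18 measures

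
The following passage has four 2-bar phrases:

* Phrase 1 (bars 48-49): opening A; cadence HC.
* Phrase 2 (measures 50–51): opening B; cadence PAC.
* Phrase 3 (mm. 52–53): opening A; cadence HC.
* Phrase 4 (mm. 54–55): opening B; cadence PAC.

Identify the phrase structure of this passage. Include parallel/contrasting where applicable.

repeated period

The cadence pattern HC–PAC–HC–PAC is weak–strong twice, and phrases 3–4 restate phrases 1–2: a period heard twice, not a double period (which would end weakly at phrase 2).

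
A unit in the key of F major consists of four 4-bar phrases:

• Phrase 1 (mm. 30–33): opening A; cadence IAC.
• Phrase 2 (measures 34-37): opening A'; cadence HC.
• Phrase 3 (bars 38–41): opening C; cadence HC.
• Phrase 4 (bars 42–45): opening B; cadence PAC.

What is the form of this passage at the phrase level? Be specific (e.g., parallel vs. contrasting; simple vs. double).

contrasting double period

Four phrases in two halves: the first half (mm. 30–37) ends with a half cadence, the second (mm. 38–45) with a perfect authentic cadence — a large antecedent–consequent pair, i.e. a double period.
Phrase 3 begins with different material from phrase 1, making it contrasting.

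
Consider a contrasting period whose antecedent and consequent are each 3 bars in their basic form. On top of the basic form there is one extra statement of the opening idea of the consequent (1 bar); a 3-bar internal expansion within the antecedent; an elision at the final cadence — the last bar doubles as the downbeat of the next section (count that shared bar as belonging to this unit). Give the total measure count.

10 measures

Basic contrasting period: 3 + 3 = 6 bars.
6 (basic form) + 1 (extra statement) + 3 (internal expansion) = 10.
The elision shares a bar with the next section but does not change this unit's count.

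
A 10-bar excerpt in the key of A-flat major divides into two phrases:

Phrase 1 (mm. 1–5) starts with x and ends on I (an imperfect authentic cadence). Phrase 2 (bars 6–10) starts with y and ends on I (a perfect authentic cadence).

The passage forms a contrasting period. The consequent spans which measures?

The antecedent is the phrase ending with the weaker cadence (imperfect authentic cadence, phrase 1) and the consequent the one ending more conclusively (perfect authentic cadence, phrase 2); the consequent is bars 6–10.

measures 6–10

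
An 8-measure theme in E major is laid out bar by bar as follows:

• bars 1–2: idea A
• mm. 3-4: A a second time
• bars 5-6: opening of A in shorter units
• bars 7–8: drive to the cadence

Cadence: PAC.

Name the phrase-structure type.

Basic idea (measures 1–2) + its repetition (mm. 3–4) form the presentation; fragmentation and cadence (mm. 5–8) form the continuation — the 8-bar whole is a sentence.

sentence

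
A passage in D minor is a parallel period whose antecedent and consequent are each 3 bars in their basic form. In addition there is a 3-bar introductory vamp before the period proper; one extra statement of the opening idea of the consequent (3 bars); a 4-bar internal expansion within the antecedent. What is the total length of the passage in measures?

Basic parallel period: 3 + 3 = 6 bars.
6 (basic form) + 3 (introduction) + 3 (extra statement) + 4 (internal expansion) = 16.

16 measures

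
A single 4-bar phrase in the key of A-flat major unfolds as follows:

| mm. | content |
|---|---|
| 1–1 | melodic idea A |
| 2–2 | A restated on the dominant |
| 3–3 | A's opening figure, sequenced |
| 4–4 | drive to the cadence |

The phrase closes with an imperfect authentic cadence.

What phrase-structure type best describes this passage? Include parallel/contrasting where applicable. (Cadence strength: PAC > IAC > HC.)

Basic idea (m. 1) + its repetition (bar 2) form the presentation; fragmentation and cadence (mm. 3–4) form the continuation — the 4-bar whole is a sentence.

sentence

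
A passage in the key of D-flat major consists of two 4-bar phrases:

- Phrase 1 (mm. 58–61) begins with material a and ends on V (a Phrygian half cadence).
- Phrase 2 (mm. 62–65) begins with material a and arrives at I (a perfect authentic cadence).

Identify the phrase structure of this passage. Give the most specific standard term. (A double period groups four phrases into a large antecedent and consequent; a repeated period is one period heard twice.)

Phrase 1 ends with a Phrygian half cadence (weaker) and phrase 2 with a perfect authentic cadence (stronger): antecedent + consequent = a period.
The two phrases open with the same material (a / a), so the period is parallel.

parallel period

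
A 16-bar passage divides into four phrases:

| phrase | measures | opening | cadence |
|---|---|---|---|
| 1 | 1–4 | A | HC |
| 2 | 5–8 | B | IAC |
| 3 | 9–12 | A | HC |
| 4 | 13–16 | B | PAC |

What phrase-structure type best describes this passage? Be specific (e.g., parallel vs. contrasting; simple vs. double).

parallel double period

Four phrases in two halves: the first half (mm. 1-8) ends with an imperfect authentic cadence, the second (bars 9–16) with a perfect authentic cadence — a large antecedent–consequent pair, i.e. a double period.
Phrase 3 begins with the same material as phrase 1, making it parallel.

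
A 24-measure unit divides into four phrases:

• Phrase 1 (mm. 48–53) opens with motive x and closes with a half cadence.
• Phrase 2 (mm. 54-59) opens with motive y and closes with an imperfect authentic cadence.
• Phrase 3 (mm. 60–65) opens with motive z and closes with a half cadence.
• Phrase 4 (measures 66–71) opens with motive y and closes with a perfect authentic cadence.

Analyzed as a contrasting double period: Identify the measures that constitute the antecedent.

In a double period the four phrases pair into a large antecedent (phrases 1–2, ending imperfect authentic cadence) and a large consequent (phrases 3–4, ending perfect authentic cadence). The antecedent spans bars 48–59.

measures 48–59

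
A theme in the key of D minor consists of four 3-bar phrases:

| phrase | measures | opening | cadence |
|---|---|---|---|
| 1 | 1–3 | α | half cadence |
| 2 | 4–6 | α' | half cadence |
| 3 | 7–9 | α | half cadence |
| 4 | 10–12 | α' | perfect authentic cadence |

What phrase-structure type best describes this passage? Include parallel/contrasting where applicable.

parallel double period

Four phrases in two halves: the first half (bars 1–6) ends with a half cadence, the second (mm. 7-12) with a perfect authentic cadence — a large antecedent–consequent pair, i.e. a double period.
Phrase 3 begins with the same material as phrase 1, making it parallel.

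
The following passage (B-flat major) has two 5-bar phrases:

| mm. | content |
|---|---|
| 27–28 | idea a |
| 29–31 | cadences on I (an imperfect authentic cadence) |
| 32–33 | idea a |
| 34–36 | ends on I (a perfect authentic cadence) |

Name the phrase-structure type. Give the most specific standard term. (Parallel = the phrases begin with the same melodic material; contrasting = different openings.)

parallel period

Phrase 1 ends with an imperfect authentic cadence (weaker) and phrase 2 with a perfect authentic cadence (stronger): antecedent + consequent = a period.
The two phrases open with the same material (a / a), so the period is parallel.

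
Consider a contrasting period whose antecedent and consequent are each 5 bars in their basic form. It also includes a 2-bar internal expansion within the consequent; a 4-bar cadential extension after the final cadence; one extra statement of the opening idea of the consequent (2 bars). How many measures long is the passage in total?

Basic contrasting period: 5 + 5 = 10 bars.
10 (basic form) + 2 (internal expansion) + 4 (cadential extension) + 2 (extra statement) = 18.

18 measures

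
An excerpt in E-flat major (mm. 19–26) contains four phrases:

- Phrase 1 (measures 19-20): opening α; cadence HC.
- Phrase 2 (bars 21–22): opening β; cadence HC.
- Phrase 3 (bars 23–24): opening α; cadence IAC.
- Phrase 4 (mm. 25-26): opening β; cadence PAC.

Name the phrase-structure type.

parallel double period

Four phrases in two halves: the first half (mm. 19–22) ends with a half cadence, the second (bars 23–26) with a perfect authentic cadence — a large antecedent–consequent pair, i.e. a double period.
Phrase 3 begins with the same material as phrase 1, making it parallel.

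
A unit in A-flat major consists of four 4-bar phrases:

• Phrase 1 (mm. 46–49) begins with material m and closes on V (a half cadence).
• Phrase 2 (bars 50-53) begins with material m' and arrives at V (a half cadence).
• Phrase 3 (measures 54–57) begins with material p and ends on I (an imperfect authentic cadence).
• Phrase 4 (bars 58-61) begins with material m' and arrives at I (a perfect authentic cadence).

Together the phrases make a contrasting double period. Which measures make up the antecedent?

measures 46–53

In a double period the first pair of phrases (ending half cadence) is the large antecedent and the second pair (ending perfect authentic cadence) is the large consequent; the antecedent is measures 46–53.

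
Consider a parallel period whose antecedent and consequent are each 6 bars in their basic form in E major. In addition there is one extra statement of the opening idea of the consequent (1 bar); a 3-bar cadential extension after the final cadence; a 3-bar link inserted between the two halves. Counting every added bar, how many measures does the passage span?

19 measures

Basic parallel period: 6 + 6 = 12 bars.
12 (basic form) + 1 (extra statement) + 3 (cadential extension) + 3 (link) = 19.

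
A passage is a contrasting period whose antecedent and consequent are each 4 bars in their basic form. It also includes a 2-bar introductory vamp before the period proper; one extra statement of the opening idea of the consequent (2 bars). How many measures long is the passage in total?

Basic contrasting period: 4 + 4 = 8 bars.
8 (basic form) + 2 (introduction) + 2 (extra statement) = 12.

12 measures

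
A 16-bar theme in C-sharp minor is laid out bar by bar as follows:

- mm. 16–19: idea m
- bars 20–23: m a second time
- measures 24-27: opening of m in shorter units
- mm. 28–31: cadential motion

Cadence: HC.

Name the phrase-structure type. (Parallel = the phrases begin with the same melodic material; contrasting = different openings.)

Basic idea (mm. 16–19) + its repetition (mm. 20–23) form the presentation; fragmentation and cadence (mm. 24–31) form the continuation — the 16-bar whole is a sentence.

sentence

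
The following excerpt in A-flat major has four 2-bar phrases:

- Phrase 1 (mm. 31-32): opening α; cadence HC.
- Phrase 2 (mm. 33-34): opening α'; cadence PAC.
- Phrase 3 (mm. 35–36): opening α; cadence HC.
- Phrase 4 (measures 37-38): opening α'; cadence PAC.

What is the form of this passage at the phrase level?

The cadence pattern HC–PAC–HC–PAC is weak–strong twice, and phrases 3–4 restate phrases 1–2: a period heard twice, not a double period (which would end weakly at phrase 2).

repeated period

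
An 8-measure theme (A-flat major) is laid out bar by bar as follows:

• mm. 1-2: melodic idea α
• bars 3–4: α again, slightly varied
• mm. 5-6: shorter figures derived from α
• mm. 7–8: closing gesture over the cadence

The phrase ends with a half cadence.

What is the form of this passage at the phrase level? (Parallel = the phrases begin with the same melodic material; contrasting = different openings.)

sentence

Basic idea (measures 1-2) + its repetition (bars 3-4) form the presentation; fragmentation and cadence (mm. 5–8) form the continuation — the 8-bar whole is a sentence.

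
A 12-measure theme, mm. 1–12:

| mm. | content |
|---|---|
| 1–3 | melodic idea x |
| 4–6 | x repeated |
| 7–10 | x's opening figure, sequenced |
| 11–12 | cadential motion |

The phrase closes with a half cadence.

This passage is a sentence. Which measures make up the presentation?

measures 1–6

The presentation of a sentence is the basic idea (measures 1–3) plus its repetition (mm. 4-6); the presentation is therefore measures 1–6.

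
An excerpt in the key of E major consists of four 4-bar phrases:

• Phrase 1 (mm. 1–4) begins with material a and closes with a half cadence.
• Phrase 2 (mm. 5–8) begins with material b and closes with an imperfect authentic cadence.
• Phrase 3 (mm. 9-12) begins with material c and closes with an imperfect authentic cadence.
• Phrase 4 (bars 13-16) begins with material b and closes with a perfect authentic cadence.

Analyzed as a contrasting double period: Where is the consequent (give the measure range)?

In a double period the four phrases pair into a large antecedent (phrases 1–2, ending imperfect authentic cadence) and a large consequent (phrases 3–4, ending perfect authentic cadence). The consequent spans mm. 9–16.

measures 9–16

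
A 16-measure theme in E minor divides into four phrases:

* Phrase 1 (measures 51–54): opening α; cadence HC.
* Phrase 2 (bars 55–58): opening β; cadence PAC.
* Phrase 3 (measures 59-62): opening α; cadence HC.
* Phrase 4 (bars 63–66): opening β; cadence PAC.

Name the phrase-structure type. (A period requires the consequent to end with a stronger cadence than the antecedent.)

repeated period

The cadence pattern HC–PAC–HC–PAC is weak–strong twice, and phrases 3–4 restate phrases 1–2: a period heard twice, not a double period (which would end weakly at phrase 2).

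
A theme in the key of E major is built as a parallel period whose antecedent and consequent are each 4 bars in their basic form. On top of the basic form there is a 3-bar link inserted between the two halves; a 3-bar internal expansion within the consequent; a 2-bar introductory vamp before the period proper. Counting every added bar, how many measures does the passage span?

16 measures

Basic parallel period: 4 + 4 = 8 bars.
8 (basic form) + 3 (link) + 3 (internal expansion) + 2 (introduction) = 16.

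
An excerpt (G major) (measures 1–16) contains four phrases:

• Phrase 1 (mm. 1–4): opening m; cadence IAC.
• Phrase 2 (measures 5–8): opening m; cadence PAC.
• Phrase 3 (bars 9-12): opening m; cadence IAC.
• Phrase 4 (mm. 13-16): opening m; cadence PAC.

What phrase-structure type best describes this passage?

The cadence pattern IAC–PAC–IAC–PAC is weak–strong twice, and phrases 3–4 restate phrases 1–2: a period heard twice, not a double period (which would end weakly at phrase 2).

repeated period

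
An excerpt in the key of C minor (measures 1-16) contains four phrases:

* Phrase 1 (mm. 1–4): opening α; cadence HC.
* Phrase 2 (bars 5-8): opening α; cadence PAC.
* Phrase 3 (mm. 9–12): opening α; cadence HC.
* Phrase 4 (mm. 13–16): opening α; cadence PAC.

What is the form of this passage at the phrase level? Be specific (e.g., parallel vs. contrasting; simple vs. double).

The cadence pattern HC–PAC–HC–PAC is weak–strong twice, and phrases 3–4 restate phrases 1–2: a period heard twice, not a double period (which would end weakly at phrase 2).

repeated period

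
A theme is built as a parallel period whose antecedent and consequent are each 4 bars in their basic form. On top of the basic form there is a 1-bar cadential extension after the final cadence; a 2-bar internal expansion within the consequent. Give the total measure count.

11 measures

Basic parallel period: 4 + 4 = 8 bars.
8 (basic form) + 1 (cadential extension) + 2 (internal expansion) = 11.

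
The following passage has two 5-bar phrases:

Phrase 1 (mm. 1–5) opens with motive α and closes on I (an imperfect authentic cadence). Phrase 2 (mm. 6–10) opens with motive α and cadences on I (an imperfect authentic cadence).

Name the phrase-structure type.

repeated phrase

Both phrases have the same opening (α) and the same cadence (imperfect authentic cadence): the second is a restatement, not a consequent, so this is a repeated phrase rather than a period.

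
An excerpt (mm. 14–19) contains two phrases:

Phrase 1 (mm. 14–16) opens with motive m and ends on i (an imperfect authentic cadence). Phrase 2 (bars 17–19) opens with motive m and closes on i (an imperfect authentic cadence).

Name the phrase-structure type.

Both phrases have the same opening (m) and the same cadence (imperfect authentic cadence): the second is a restatement, not a consequent, so this is a repeated phrase rather than a period.

repeated phrase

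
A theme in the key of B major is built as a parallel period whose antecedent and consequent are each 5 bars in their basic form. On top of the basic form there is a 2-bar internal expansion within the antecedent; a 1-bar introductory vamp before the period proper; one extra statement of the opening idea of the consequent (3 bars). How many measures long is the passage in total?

16 measures

Basic parallel period: 5 + 5 = 10 bars.
10 (basic form) + 2 (internal expansion) + 1 (introduction) + 3 (extra statement) = 16.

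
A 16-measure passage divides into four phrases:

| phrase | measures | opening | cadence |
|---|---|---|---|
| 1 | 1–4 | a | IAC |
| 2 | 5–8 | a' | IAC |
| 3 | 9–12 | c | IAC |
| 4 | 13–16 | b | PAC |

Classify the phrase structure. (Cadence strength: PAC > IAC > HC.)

Four phrases in two halves: the first half (mm. 1–8) ends with an imperfect authentic cadence, the second (mm. 9–16) with a perfect authentic cadence — a large antecedent–consequent pair, i.e. a double period.
Phrase 3 begins with different material from phrase 1, making it contrasting.

contrasting double period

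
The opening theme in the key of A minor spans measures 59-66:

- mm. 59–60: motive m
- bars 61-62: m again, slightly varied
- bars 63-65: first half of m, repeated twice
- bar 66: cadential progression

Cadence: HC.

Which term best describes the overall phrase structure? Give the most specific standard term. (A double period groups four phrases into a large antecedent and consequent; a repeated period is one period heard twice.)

Basic idea (bars 59-60) + its repetition (bars 61-62) form the presentation; fragmentation and cadence (mm. 63–66) form the continuation — the 8-bar whole is a sentence.

sentence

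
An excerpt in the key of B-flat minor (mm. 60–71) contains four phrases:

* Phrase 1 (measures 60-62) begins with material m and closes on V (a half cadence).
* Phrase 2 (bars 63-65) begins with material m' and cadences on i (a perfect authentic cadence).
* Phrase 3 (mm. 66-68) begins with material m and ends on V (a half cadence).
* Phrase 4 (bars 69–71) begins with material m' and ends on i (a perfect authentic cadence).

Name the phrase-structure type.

The cadence pattern HC–PAC–HC–PAC is weak–strong twice, and phrases 3–4 restate phrases 1–2: a period heard twice, not a double period (which would end weakly at phrase 2).

repeated period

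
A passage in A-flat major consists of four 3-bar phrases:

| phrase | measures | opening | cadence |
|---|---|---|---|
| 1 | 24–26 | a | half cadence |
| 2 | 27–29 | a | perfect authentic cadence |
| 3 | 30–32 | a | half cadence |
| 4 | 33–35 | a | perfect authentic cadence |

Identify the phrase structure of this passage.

The cadence pattern HC–PAC–HC–PAC is weak–strong twice, and phrases 3–4 restate phrases 1–2: a period heard twice, not a double period (which would end weakly at phrase 2).

repeated period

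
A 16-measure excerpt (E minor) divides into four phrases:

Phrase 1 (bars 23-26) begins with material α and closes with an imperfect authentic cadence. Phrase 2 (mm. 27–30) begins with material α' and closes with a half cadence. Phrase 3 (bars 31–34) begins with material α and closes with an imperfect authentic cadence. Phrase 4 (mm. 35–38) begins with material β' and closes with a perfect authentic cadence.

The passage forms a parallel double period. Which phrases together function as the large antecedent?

phrases 1 and 2

In a double period the first pair of phrases (ending half cadence) is the large antecedent and the second pair (ending perfect authentic cadence) is the large consequent; the antecedent is phrases 1 and 2.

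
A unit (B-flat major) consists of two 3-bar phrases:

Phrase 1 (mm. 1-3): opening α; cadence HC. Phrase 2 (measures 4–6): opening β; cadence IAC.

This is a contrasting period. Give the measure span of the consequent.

The phrase ending with the weaker cadence (half cadence) is the antecedent; the one ending more conclusively (imperfect authentic cadence) is the consequent. The consequent is measures 4–6.

measures 4–6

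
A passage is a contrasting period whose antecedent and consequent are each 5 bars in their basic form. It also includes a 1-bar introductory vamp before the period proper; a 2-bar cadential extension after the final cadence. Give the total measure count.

13 measures

Basic contrasting period: 5 + 5 = 10 bars.
10 (basic form) + 1 (introduction) + 2 (cadential extension) = 13.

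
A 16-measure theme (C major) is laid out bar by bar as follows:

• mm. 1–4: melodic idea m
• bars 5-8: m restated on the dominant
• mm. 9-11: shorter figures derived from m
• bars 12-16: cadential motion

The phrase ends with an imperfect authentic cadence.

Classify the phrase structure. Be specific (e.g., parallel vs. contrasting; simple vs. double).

sentence

Basic idea (measures 1-4) + its repetition (bars 5–8) form the presentation; fragmentation and cadence (mm. 9-16) form the continuation — the 16-bar whole is a sentence.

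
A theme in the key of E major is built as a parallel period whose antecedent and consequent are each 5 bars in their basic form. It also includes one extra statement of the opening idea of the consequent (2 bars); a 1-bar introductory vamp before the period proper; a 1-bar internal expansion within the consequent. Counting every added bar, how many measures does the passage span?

Basic parallel period: 5 + 5 = 10 bars.
10 (basic form) + 2 (extra statement) + 1 (introduction) + 1 (internal expansion) = 14.

14 measures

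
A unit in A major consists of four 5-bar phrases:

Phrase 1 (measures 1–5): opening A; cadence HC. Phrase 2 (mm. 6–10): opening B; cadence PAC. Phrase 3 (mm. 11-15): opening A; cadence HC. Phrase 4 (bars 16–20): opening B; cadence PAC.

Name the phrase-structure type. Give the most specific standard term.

repeated period

The cadence pattern HC–PAC–HC–PAC is weak–strong twice, and phrases 3–4 restate phrases 1–2: a period heard twice, not a double period (which would end weakly at phrase 2).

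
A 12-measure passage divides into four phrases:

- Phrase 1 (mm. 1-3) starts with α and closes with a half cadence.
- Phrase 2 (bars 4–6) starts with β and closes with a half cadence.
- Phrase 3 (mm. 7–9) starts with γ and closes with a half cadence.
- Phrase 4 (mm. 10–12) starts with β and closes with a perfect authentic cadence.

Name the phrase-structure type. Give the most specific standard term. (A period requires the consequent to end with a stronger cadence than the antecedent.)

contrasting double period

Four phrases in two halves: the first half (bars 1–6) ends with a half cadence, the second (mm. 7-12) with a perfect authentic cadence — a large antecedent–consequent pair, i.e. a double period.
Phrase 3 begins with different material from phrase 1, making it contrasting.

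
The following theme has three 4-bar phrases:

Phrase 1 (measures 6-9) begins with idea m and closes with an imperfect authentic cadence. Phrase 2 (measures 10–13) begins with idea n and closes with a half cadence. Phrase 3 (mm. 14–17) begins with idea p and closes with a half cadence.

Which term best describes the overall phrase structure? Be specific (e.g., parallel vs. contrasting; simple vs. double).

The final phrase closes with a half cadence, which is not stronger than the preceding half cadence; the 3 phrases lack an overall antecedent–consequent design and so form a phrase group.

phrase group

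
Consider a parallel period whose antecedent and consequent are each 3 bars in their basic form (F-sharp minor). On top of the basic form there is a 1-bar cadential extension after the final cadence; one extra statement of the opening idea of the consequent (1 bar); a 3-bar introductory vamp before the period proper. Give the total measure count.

Basic parallel period: 3 + 3 = 6 bars.
6 (basic form) + 1 (cadential extension) + 1 (extra statement) + 3 (introduction) = 11.

11 measures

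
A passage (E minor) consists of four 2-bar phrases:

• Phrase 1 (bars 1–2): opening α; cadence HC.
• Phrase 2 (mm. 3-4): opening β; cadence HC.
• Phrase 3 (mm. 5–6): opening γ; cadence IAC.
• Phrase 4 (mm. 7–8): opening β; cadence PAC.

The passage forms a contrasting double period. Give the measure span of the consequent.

measures 5–8

In a double period the first pair of phrases (ending half cadence) is the large antecedent and the second pair (ending perfect authentic cadence) is the large consequent; the consequent is measures 5–8.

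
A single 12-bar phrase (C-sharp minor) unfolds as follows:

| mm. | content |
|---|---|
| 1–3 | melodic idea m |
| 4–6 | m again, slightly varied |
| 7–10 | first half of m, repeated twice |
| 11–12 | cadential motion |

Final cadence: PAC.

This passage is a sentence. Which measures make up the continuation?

measures 7–12

After the presentation (mm. 1-6), the continuation covers the fragmentation through the cadence: measures 7-12.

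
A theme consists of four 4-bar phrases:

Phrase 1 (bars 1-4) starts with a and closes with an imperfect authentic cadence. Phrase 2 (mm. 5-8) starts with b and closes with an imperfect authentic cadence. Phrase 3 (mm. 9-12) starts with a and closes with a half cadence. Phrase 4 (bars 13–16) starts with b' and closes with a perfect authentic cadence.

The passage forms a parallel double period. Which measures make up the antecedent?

measures 1–8

In a double period the first pair of phrases (ending imperfect authentic cadence) is the large antecedent and the second pair (ending perfect authentic cadence) is the large consequent; the antecedent is measures 1–8.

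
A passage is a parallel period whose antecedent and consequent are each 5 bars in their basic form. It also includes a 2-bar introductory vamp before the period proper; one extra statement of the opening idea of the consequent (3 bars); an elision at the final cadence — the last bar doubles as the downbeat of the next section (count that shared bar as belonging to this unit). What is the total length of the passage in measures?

Basic parallel period: 5 + 5 = 10 bars.
10 (basic form) + 2 (introduction) + 3 (extra statement) = 15.
The elision shares a bar with the next section but does not change this unit's count.

15 measures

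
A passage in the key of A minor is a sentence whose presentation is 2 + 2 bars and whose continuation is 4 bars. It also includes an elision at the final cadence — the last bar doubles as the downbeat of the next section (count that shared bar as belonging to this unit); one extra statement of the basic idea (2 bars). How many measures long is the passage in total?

Basic sentence: 2 + 2 + 4 = 8 bars.
8 (basic form) + 2 (extra statement) = 10.
The elision shares a bar with the next section but does not change this unit's count.

10 measures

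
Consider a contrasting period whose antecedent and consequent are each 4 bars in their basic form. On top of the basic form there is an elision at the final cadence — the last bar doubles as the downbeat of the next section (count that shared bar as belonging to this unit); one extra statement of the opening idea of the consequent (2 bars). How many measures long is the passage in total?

Basic contrasting period: 4 + 4 = 8 bars.
8 (basic form) + 2 (extra statement) = 10.
The elision shares a bar with the next section but does not change this unit's count.

10 measures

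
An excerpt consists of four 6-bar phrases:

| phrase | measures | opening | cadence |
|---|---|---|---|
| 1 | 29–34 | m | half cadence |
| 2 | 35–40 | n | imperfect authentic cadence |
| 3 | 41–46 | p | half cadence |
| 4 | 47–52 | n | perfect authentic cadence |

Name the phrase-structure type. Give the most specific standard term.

Four phrases in two halves: the first half (mm. 29-40) ends with an imperfect authentic cadence, the second (bars 41–52) with a perfect authentic cadence — a large antecedent–consequent pair, i.e. a double period.
Phrase 3 begins with different material from phrase 1, making it contrasting.

contrasting double period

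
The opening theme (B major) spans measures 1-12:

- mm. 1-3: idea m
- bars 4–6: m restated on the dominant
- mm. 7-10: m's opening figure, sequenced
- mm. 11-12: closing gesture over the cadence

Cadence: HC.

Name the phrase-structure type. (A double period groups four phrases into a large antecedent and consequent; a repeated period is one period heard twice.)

Basic idea (measures 1–3) + its repetition (mm. 4-6) form the presentation; fragmentation and cadence (mm. 7-12) form the continuation — the 12-bar whole is a sentence.

sentence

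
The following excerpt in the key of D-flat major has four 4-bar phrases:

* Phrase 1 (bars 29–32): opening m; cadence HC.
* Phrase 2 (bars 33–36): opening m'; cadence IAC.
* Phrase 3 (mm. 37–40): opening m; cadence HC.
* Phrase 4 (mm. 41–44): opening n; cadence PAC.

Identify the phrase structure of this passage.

Four phrases in two halves: the first half (measures 29–36) ends with an imperfect authentic cadence, the second (mm. 37-44) with a perfect authentic cadence — a large antecedent–consequent pair, i.e. a double period.
Phrase 3 begins with the same material as phrase 1, making it parallel.

parallel double period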